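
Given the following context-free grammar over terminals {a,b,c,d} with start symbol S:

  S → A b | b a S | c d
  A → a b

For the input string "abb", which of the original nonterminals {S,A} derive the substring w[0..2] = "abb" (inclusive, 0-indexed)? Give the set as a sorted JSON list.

CNF form of G:
  S -> A T1 | T1 X4 | T2 T3
  A -> T0 T1
  T0 -> a
  T1 -> b
  T2 -> c
  T3 -> d
  X4 -> T0 S

Fill CYK table bottom-up (cells [i..j] with 0 ≤ i ≤ j ≤ 2 only):
  T[0,0] 'a' = {T0}  orig:{}
  T[1,1] 'b' = {T1}  orig:{}
  T[2,2] 'b' = {T1}  orig:{}
  T[0,1] 'ab' = {A}
  T[1,2] 'bb' = ∅
  T[0,2] 'abb' = {S}

Original NTs in T[0,2] deriving "abb": ["S"]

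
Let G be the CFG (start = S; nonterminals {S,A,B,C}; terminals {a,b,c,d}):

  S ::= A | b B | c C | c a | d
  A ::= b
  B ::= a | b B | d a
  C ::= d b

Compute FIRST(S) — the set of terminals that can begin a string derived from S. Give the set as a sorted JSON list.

FIRST sets, iterate to fixpoint:
iter 1:
  A via A→b: +{b}
  B via B→a: +{a}
  B via B→b B: +{b}
  B via B→d a: +{d}
  C via C→d b: +{d}
  S via S→A: +{b}
  S via S→c C: +{c}
  S via S→d: +{d}
  FIRST(S)={b,c,d}  FIRST(A)={b}  FIRST(B)={a,b,d}  FIRST(C)={d}
iter 2: (stable)
  FIRST(S)={b,c,d}  FIRST(A)={b}  FIRST(B)={a,b,d}  FIRST(C)={d}

FIRST(S) = ["b", "c", "d"]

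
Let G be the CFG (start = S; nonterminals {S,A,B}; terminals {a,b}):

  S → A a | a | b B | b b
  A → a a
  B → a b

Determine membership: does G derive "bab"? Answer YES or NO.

Convert to CNF:
  S -> A T0 | T1 B | T1 T1 | a
  A -> T0 T0
  B -> T0 T1
  T0 -> a
  T1 -> b

Fill CYK table bottom-up:
  cell(0,0) b: {T1}  orig:{}
  cell(1,1) a: {S,T0}  orig:{S}
  cell(2,2) b: {T1}  orig:{}
  cell(0,1) ba: ∅
  cell(1,2) ab: {B}
  cell(0,2) bab: {S}

S ∈ T[0,2] ⇒ YES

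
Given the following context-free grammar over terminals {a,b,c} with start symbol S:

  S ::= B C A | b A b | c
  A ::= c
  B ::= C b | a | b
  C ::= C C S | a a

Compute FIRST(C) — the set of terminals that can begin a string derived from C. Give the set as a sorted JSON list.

Compute FIRST by fixpoint:
[1]
  A via A→c: +{c}
  B via B→a: +{a}
  B via B→b: +{b}
  C via C→a a: +{a}
  S via S→B C A: +{a,b}
  S via S→c: +{c}
  FIRST[S]={a,b,c}  FIRST[A]={c}  FIRST[B]={a,b}  FIRST[C]={a}
[2] (no change)
  FIRST[S]={a,b,c}  FIRST[A]={c}  FIRST[B]={a,b}  FIRST[C]={a}

FIRST(C) = ["a"]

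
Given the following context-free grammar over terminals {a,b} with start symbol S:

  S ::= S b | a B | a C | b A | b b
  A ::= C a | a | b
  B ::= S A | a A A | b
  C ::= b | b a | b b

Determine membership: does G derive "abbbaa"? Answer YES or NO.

Convert to CNF:
  S -> S T1 | T0 B | T0 C | T1 A | T1 T1
  A -> C T0 | a | b
  B -> S A | T0 X2 | b
  C -> T1 T0 | T1 T1 | b
  T0 -> a
  T1 -> b
  X2 -> A A

CYK table (by increasing span):
  cell(0,0) a: {A,T0}  orig:{A}
  cell(1,1) b: {A,B,C,T1}  orig:{A,B,C}
  cell(2,2) b: {A,B,C,T1}  orig:{A,B,C}
  cell(3,3) b: {A,B,C,T1}  orig:{A,B,C}
  cell(4,4) a: {A,T0}  orig:{A}
  cell(5,5) a: {A,T0}  orig:{A}
  cell(0,1) ab: {S,X2}  orig:{S}
  cell(1,2) bb: {C,S,X2}  orig:{C,S}
  cell(2,3) bb: {C,S,X2}  orig:{C,S}
  cell(3,4) ba: {A,C,S,X2}  orig:{A,C,S}
  cell(4,5) aa: {X2}  orig:{}
  cell(0,2) abb: {B,S}
  cell(1,3) bbb: {B,S}
  cell(2,4) bba: {A,B,S,X2}  orig:{A,B,S}
  cell(3,5) baa: {A,B,X2}  orig:{A,B}
  cell(0,3) abbb: {B,S}
  cell(1,4) bbba: {B,S,X2}  orig:{B,S}
  cell(2,5) bbaa: {B,S,X2}  orig:{B,S}
  cell(0,4) abbba: {B,S}
  cell(1,5) bbbaa: {B}
  cell(0,5) abbbaa: {B,S}

S ∈ T[0,5] ⇒ YES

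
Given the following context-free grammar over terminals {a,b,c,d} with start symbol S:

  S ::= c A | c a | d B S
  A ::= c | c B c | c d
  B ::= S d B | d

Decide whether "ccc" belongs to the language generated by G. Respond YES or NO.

Convert to CNF:
  S -> T0 A | T0 T2 | T1 X5
  A -> T0 T1 | T0 X3 | c
  B -> S X4 | d
  T0 -> c
  T1 -> d
  T2 -> a
  X3 -> B T0
  X4 -> T1 B
  X5 -> B S

CYK fill:
  [0..0]={A,T0}  "c"  orig:{A}
  [1..1]={A,T0}  "c"  orig:{A}
  [2..2]={A,T0}  "c"  orig:{A}
  [0..1]={S}  "cc"
  [1..2]={S}  "cc"
  [0..2]=∅  "ccc"

S ∉ T[0,2] ⇒ NO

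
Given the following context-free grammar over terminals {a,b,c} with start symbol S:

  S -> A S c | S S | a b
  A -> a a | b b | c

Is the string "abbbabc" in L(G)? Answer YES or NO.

Convert to CNF:
  S -> A X3 | S S | T0 T1
  A -> T0 T0 | T1 T1 | c
  T0 -> a
  T1 -> b
  T2 -> c
  X3 -> S T2

CYK table (by increasing span):
  T[0,0] 'a' = {T0}  orig:{}
  T[1,1] 'b' = {T1}  orig:{}
  T[2,2] 'b' = {T1}  orig:{}
  T[3,3] 'b' = {T1}  orig:{}
  T[4,4] 'a' = {T0}  orig:{}
  T[5,5] 'b' = {T1}  orig:{}
  T[6,6] 'c' = {A,T2}  orig:{A}
  T[0,1] 'ab' = {S}
  T[1,2] 'bb' = {A}
  T[2,3] 'bb' = {A}
  T[3,4] 'ba' = ∅
  T[4,5] 'ab' = {S}
  T[5,6] 'bc' = ∅
  T[0,2] 'abb' = ∅
  T[1,3] 'bbb' = ∅
  T[2,4] 'bba' = ∅
  T[3,5] 'bab' = ∅
  T[4,6] 'abc' = {X3}  orig:{}
  T[0,3] 'abbb' = ∅
  T[1,4] 'bbba' = ∅
  T[2,5] 'bbab' = ∅
  T[3,6] 'babc' = ∅
  T[0,4] 'abbba' = ∅
  T[1,5] 'bbbab' = ∅
  T[2,6] 'bbabc' = {S}
  T[0,5] 'abbbab' = ∅
  T[1,6] 'bbbabc' = ∅
  T[0,6] 'abbbabc' = {S}

S ∈ T[0,6] ⇒ YES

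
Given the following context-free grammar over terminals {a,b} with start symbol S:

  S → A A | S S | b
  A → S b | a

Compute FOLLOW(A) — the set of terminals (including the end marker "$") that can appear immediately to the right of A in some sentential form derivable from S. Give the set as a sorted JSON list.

FIRST sets, iterate to fixpoint:
[1]
  A via A→a: +{a}
  S via S→A A: +{a}
  S via S→b: +{b}
  FIRST(S)={a,b}  FIRST(A)={a}
[2]
  A via A→S b: +{b}
  FIRST(S)={a,b}  FIRST(A)={a,b}
[3] done
  FIRST(S)={a,b}  FIRST(A)={a,b}

Compute FOLLOW by fixpoint:
seed FOLLOW(S) with $
round 1:
  A→S b: FOLLOW(S) ⊇ FIRST(b) = {b}; new: +{b}
  S→A A: FOLLOW(A) ⊇ FIRST(A) = {a,b}; new: +{a,b}
  S→A A: FOLLOW(A) ⊇ FOLLOW(S) ⊇ {$,b}; new: +{$}
  S→S S: FOLLOW(S) ⊇ FIRST(S) = {a,b}; new: +{a}
  S: {$,a,b}  A: {$,a,b}
round 2: (stable)
  S: {$,a,b}  A: {$,a,b}

FOLLOW(A) = ["$", "a", "b"]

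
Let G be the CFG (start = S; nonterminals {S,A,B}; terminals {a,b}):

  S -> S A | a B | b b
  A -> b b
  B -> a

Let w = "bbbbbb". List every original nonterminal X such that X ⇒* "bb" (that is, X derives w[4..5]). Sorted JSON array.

Convert to CNF:
  S -> S A | T0 T0 | T1 B
  A -> T0 T0
  B -> a
  T0 -> b
  T1 -> a

CYK table (by increasing span), restricted to cells inside w[4..5]:
  T[4,4] 'b' = {T0}  orig:{}
  T[5,5] 'b' = {T0}  orig:{}
  T[4,5] 'bb' = {A,S}

Original NTs in T[4,5] deriving "bb": ["A", "S"]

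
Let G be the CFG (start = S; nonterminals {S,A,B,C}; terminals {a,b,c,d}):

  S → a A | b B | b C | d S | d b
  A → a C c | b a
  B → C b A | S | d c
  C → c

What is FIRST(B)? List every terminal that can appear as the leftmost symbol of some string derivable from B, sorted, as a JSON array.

FIRST iteration:
pass 1:
  A via A→a C c: +{a}
  A via A→b a: +{b}
  B via B→d c: +{d}
  C via C→c: +{c}
  S via S→a A: +{a}
  S via S→b B: +{b}
  S via S→d S: +{d}
  S: {a,b,d}  A: {a,b}  B: {d}  C: {c}
pass 2:
  B via B→C b A: +{c}
  B via B→S: +{a,b}
  S: {a,b,d}  A: {a,b}  B: {a,b,c,d}  C: {c}
pass 3: (stable)
  S: {a,b,d}  A: {a,b}  B: {a,b,c,d}  C: {c}

FIRST(B) = ["a", "b", "c", "d"]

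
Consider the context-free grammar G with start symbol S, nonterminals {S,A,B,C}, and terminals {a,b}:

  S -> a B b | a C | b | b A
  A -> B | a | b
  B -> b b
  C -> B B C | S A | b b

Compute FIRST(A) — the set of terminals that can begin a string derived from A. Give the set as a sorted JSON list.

FIRST iteration:
iter 1:
  A via A→a: +{a}
  A via A→b: +{b}
  B via B→b b: +{b}
  C via C→B B C: +{b}
  S via S→a B b: +{a}
  S via S→b: +{b}
  FIRST(S)={a,b}  FIRST(A)={a,b}  FIRST(B)={b}  FIRST(C)={b}
iter 2:
  C via C→S A: +{a}
  FIRST(S)={a,b}  FIRST(A)={a,b}  FIRST(B)={b}  FIRST(C)={a,b}
iter 3: (stable)
  FIRST(S)={a,b}  FIRST(A)={a,b}  FIRST(B)={b}  FIRST(C)={a,b}

FIRST(A) = ["a", "b"]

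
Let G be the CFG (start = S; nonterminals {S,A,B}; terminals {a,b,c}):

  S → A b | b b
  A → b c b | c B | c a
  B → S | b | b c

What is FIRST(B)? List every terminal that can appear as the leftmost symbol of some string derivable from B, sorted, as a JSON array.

Compute FIRST by fixpoint:
iter 1:
  A via A→b c b: +{b}
  A via A→c B: +{c}
  B via B→b: +{b}
  S via S→A b: +{b,c}
  S: {b,c}  A: {b,c}  B: {b}
iter 2:
  B via B→S: +{c}
  S: {b,c}  A: {b,c}  B: {b,c}
iter 3: done
  S: {b,c}  A: {b,c}  B: {b,c}

FIRST(B) = ["b", "c"]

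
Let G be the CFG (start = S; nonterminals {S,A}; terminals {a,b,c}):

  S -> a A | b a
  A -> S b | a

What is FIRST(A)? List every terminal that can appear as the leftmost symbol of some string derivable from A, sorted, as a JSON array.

FIRST sets, iterate to fixpoint:
[1]
  A via A→a: +{a}
  S via S→a A: +{a}
  S via S→b a: +{b}
  FIRST(S)={a,b}  FIRST(A)={a}
[2]
  A via A→S b: +{b}
  FIRST(S)={a,b}  FIRST(A)={a,b}
[3] (stable)
  FIRST(S)={a,b}  FIRST(A)={a,b}

FIRST(A) = ["a", "b"]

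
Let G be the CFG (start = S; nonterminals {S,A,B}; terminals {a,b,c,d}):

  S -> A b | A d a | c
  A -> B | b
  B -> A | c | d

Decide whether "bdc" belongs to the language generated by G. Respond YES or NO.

CNF form of G:
  S -> A T0 | A X3 | c
  A -> b | c | d
  B -> b | c | d
  T0 -> b
  T1 -> d
  T2 -> a
  X3 -> T1 T2

CYK table (by increasing span):
  cell(0,0) b: {A,B,T0}  orig:{A,B}
  cell(1,1) d: {A,B,T1}  orig:{A,B}
  cell(2,2) c: {A,B,S}
  cell(0,1) bd: ∅
  cell(1,2) dc: ∅
  cell(0,2) bdc: ∅

S ∉ T[0,2] ⇒ NO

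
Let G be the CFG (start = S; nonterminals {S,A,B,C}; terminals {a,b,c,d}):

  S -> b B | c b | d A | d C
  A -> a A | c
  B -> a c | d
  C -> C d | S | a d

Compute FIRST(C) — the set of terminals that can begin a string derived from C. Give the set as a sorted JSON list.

FIRST sets, iterate to fixpoint:
round 1:
  A via A→a A: +{a}
  A via A→c: +{c}
  B via B→a c: +{a}
  B via B→d: +{d}
  C via C→a d: +{a}
  S via S→b B: +{b}
  S via S→c b: +{c}
  S via S→d A: +{d}
  FIRST[S]={b,c,d}  FIRST[A]={a,c}  FIRST[B]={a,d}  FIRST[C]={a}
round 2:
  C via C→S: +{b,c,d}
  FIRST[S]={b,c,d}  FIRST[A]={a,c}  FIRST[B]={a,d}  FIRST[C]={a,b,c,d}
round 3: — fixpoint
  FIRST[S]={b,c,d}  FIRST[A]={a,c}  FIRST[B]={a,d}  FIRST[C]={a,b,c,d}

FIRST(C) = ["a", "b", "c", "d"]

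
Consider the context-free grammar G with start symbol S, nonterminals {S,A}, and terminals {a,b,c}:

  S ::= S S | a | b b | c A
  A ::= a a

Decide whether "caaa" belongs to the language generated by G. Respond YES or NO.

CNF form of G:
  S -> S S | T1 T1 | T2 A | a
  A -> T0 T0
  T0 -> a
  T1 -> b
  T2 -> c

Fill CYK table bottom-up:
  cell(0,0) c: {T2}  orig:{}
  cell(1,1) a: {S,T0}  orig:{S}
  cell(2,2) a: {S,T0}  orig:{S}
  cell(3,3) a: {S,T0}  orig:{S}
  cell(0,1) ca: ∅
  cell(1,2) aa: {A,S}
  cell(2,3) aa: {A,S}
  cell(0,2) caa: {S}
  cell(1,3) aaa: {S}
  cell(0,3) caaa: {S}

S ∈ T[0,3] ⇒ YES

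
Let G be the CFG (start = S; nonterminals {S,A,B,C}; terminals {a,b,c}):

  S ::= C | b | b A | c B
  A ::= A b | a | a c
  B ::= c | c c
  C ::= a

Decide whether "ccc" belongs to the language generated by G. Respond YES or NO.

CNF form of G:
  S -> T0 A | T2 B | a | b
  A -> A T0 | T1 T2 | a
  B -> T2 T2 | c
  C -> a
  T0 -> b
  T1 -> a
  T2 -> c

CYK table (by increasing span):
  [0..0]={B,T2}  "c"  orig:{B}
  [1..1]={B,T2}  "c"  orig:{B}
  [2..2]={B,T2}  "c"  orig:{B}
  [0..1]={B,S}  "cc"
  [1..2]={B,S}  "cc"
  [0..2]={S}  "ccc"

S ∈ T[0,2] ⇒ YES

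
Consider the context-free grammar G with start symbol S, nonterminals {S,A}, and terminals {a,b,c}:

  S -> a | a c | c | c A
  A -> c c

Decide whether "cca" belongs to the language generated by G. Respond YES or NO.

CNF form of G:
  S -> T0 A | T1 T0 | a | c
  A -> T0 T0
  T0 -> c
  T1 -> a

Fill CYK table bottom-up:
  [0..0]={S,T0}  "c"  orig:{S}
  [1..1]={S,T0}  "c"  orig:{S}
  [2..2]={S,T1}  "a"  orig:{S}
  [0..1]={A}  "cc"
  [1..2]=∅  "ca"
  [0..2]=∅  "cca"

S ∉ T[0,2] ⇒ NO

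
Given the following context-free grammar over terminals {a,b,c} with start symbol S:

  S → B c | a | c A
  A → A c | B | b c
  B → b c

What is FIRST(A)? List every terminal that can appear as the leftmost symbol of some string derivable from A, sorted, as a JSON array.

Compute FIRST by fixpoint:
iter 1:
  A via A→b c: +{b}
  B via B→b c: +{b}
  S via S→B c: +{b}
  S via S→a: +{a}
  S via S→c A: +{c}
  FIRST(S)={a,b,c}  FIRST(A)={b}  FIRST(B)={b}
iter 2: — fixpoint
  FIRST(S)={a,b,c}  FIRST(A)={b}  FIRST(B)={b}

FIRST(A) = ["b"]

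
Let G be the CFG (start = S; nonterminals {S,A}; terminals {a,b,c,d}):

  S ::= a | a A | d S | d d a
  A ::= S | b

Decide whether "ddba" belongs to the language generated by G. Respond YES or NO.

Convert to CNF:
  S -> T0 A | T1 S | T1 X3 | a
  A -> T0 A | T1 S | T1 X2 | a | b
  T0 -> a
  T1 -> d
  X2 -> T1 T0
  X3 -> T1 T0

CYK fill:
  cell(0,0) d: {T1}  orig:{}
  cell(1,1) d: {T1}  orig:{}
  cell(2,2) b: {A}
  cell(3,3) a: {A,S,T0}  orig:{A,S}
  cell(0,1) dd: ∅
  cell(1,2) db: ∅
  cell(2,3) ba: ∅
  cell(0,2) ddb: ∅
  cell(1,3) dba: ∅
  cell(0,3) ddba: ∅

S ∉ T[0,3] ⇒ NO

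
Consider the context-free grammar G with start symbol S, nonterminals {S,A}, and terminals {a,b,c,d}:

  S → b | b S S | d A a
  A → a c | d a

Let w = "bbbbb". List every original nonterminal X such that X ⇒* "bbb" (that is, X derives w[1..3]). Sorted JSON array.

Convert to CNF:
  S -> T2 X5 | T3 X4 | b
  A -> T0 T1 | T2 T0
  T0 -> a
  T1 -> c
  T2 -> d
  T3 -> b
  X4 -> S S
  X5 -> A T0

Fill CYK table bottom-up (cells [i..j] with 1 ≤ i ≤ j ≤ 3 only):
  [1..1]={S,T3}  "b"  orig:{S}
  [2..2]={S,T3}  "b"  orig:{S}
  [3..3]={S,T3}  "b"  orig:{S}
  [1..2]={X4}  "bb"  orig:{}
  [2..3]={X4}  "bb"  orig:{}
  [1..3]={S}  "bbb"

Original NTs in T[1,3] deriving "bbb": ["S"]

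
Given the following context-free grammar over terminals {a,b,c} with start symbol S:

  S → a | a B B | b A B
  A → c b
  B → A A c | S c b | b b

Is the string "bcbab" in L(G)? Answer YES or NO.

Convert to CNF:
  S -> T1 X6 | T2 X5 | a
  A -> T0 T1
  B -> A X3 | S X4 | T1 T1
  T0 -> c
  T1 -> b
  T2 -> a
  X3 -> A T0
  X4 -> T0 T1
  X5 -> B B
  X6 -> A B

CYK table (by increasing span):
  [0..0]={T1}  "b"  orig:{}
  [1..1]={T0}  "c"  orig:{}
  [2..2]={T1}  "b"  orig:{}
  [3..3]={S,T2}  "a"  orig:{S}
  [4..4]={T1}  "b"  orig:{}
  [0..1]=∅  "bc"
  [1..2]={A,X4}  "cb"  orig:{A}
  [2..3]=∅  "ba"
  [3..4]=∅  "ab"
  [0..2]=∅  "bcb"
  [1..3]=∅  "cba"
  [2..4]=∅  "bab"
  [0..3]=∅  "bcba"
  [1..4]=∅  "cbab"
  [0..4]=∅  "bcbab"

S ∉ T[0,4] ⇒ NO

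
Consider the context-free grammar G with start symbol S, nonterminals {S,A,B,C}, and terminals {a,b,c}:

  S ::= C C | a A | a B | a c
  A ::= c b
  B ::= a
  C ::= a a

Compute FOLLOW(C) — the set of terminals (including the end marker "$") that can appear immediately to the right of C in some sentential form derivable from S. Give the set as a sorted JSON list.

FIRST sets, iterate to fixpoint:
iter 1:
  A via A→c b: +{c}
  B via B→a: +{a}
  C via C→a a: +{a}
  S via S→C C: +{a}
  FIRST(S)={a}  FIRST(A)={c}  FIRST(B)={a}  FIRST(C)={a}
iter 2: (no change)
  FIRST(S)={a}  FIRST(A)={c}  FIRST(B)={a}  FIRST(C)={a}

FOLLOW sets:
FOLLOW(S) := {$}
pass 1:
  S→C C: FOLLOW(C) ⊇ FIRST(C) = {a}; new: +{a}
  S→C C: FOLLOW(C) ⊇ FOLLOW(S) ⊇ {$}; new: +{$}
  S→a A: FOLLOW(A) ⊇ FOLLOW(S) ⊇ {$}; new: +{$}
  S→a B: FOLLOW(B) ⊇ FOLLOW(S) ⊇ {$}; new: +{$}
  S: {$}  A: {$}  B: {$}  C: {$,a}
pass 2: (no change)
  S: {$}  A: {$}  B: {$}  C: {$,a}

FOLLOW(C) = ["$", "a"]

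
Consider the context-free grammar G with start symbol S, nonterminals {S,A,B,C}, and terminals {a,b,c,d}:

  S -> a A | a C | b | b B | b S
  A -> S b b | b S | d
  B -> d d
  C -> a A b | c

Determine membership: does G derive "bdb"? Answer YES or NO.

CNF form of G:
  S -> T0 B | T0 S | T2 A | T2 C | b
  A -> S X3 | T0 S | d
  B -> T1 T1
  C -> T2 X4 | c
  T0 -> b
  T1 -> d
  T2 -> a
  X3 -> T0 T0
  X4 -> A T0

Fill CYK table bottom-up:
  [0..0]={S,T0}  "b"  orig:{S}
  [1..1]={A,T1}  "d"  orig:{A}
  [2..2]={S,T0}  "b"  orig:{S}
  [0..1]=∅  "bd"
  [1..2]={X4}  "db"  orig:{}
  [0..2]=∅  "bdb"

S ∉ T[0,2] ⇒ NO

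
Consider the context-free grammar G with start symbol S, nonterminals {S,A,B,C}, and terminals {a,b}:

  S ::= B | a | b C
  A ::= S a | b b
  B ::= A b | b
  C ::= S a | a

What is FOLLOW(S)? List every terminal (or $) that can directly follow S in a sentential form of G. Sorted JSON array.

FIRST iteration:
round 1:
  A via A→b b: +{b}
  B via B→A b: +{b}
  C via C→a: +{a}
  S via S→B: +{b}
  S via S→a: +{a}
  FIRST[S]={a,b}  FIRST[A]={b}  FIRST[B]={b}  FIRST[C]={a}
round 2:
  A via A→S a: +{a}
  B via B→A b: +{a}
  C via C→S a: +{b}
  FIRST[S]={a,b}  FIRST[A]={a,b}  FIRST[B]={a,b}  FIRST[C]={a,b}
round 3: done
  FIRST[S]={a,b}  FIRST[A]={a,b}  FIRST[B]={a,b}  FIRST[C]={a,b}

FOLLOW sets:
initialize: $ ∈ FOLLOW(S)
pass 1:
  A→S a: FOLLOW(S) ⊇ FIRST(a) = {a}; new: +{a}
  B→A b: FOLLOW(A) ⊇ FIRST(b) = {b}; new: +{b}
  S→B: FOLLOW(B) ⊇ FOLLOW(S) ⊇ {$,a}; new: +{$,a}
  S→b C: FOLLOW(C) ⊇ FOLLOW(S) ⊇ {$,a}; new: +{$,a}
  S: {$,a}  A: {b}  B: {$,a}  C: {$,a}
pass 2: — fixpoint
  S: {$,a}  A: {b}  B: {$,a}  C: {$,a}

FOLLOW(S) = ["$", "a"]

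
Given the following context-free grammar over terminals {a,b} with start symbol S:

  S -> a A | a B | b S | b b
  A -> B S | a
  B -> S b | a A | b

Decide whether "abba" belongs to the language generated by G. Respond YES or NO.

Convert to CNF:
  S -> T0 S | T0 T0 | T1 A | T1 B
  A -> B S | a
  B -> S T0 | T1 A | b
  T0 -> b
  T1 -> a

CYK fill:
  T[0,0] 'a' = {A,T1}  orig:{A}
  T[1,1] 'b' = {B,T0}  orig:{B}
  T[2,2] 'b' = {B,T0}  orig:{B}
  T[3,3] 'a' = {A,T1}  orig:{A}
  T[0,1] 'ab' = {S}
  T[1,2] 'bb' = {S}
  T[2,3] 'ba' = ∅
  T[0,2] 'abb' = {B}
  T[1,3] 'bba' = ∅
  T[0,3] 'abba' = ∅

S ∉ T[0,3] ⇒ NO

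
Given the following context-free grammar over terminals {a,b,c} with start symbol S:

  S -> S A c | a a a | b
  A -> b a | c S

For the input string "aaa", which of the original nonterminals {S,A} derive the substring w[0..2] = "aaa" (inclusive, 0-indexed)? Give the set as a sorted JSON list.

CNF form of G:
  S -> S X3 | T1 X4 | b
  A -> T0 T1 | T2 S
  T0 -> b
  T1 -> a
  T2 -> c
  X3 -> A T2
  X4 -> T1 T1

CYK table (by increasing span), restricted to cells inside w[0..2]:
  cell(0,0) a: {T1}  orig:{}
  cell(1,1) a: {T1}  orig:{}
  cell(2,2) a: {T1}  orig:{}
  cell(0,1) aa: {X4}  orig:{}
  cell(1,2) aa: {X4}  orig:{}
  cell(0,2) aaa: {S}

Original NTs in T[0,2] deriving "aaa": ["S"]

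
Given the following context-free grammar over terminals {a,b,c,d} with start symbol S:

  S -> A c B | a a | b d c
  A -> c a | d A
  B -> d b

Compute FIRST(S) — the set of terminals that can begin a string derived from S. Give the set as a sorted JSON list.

Compute FIRST by fixpoint:
[1]
  A via A→c a: +{c}
  A via A→d A: +{d}
  B via B→d b: +{d}
  S via S→A c B: +{c,d}
  S via S→a a: +{a}
  S via S→b d c: +{b}
  S: {a,b,c,d}  A: {c,d}  B: {d}
[2] — fixpoint
  S: {a,b,c,d}  A: {c,d}  B: {d}

FIRST(S) = ["a", "b", "c", "d"]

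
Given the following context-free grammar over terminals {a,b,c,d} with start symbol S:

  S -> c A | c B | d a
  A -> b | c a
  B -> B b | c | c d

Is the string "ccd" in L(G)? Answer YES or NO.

Convert to CNF:
  S -> T0 A | T0 B | T3 T1
  A -> T0 T1 | b
  B -> B T2 | T0 T3 | c
  T0 -> c
  T1 -> a
  T2 -> b
  T3 -> d

CYK fill:
  T[0,0] 'c' = {B,T0}  orig:{B}
  T[1,1] 'c' = {B,T0}  orig:{B}
  T[2,2] 'd' = {T3}  orig:{}
  T[0,1] 'cc' = {S}
  T[1,2] 'cd' = {B}
  T[0,2] 'ccd' = {S}

S ∈ T[0,2] ⇒ YES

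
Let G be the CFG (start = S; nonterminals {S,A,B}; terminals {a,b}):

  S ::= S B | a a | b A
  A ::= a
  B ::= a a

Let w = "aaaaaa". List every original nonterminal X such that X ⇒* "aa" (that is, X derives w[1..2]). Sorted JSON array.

Convert to CNF:
  S -> S B | T0 T0 | T1 A
  A -> a
  B -> T0 T0
  T0 -> a
  T1 -> b

CYK fill — only the sub-triangle for w[1..2]:
  cell(1,1) a: {A,T0}  orig:{A}
  cell(2,2) a: {A,T0}  orig:{A}
  cell(1,2) aa: {B,S}

Original NTs in T[1,2] deriving "aa": ["B", "S"]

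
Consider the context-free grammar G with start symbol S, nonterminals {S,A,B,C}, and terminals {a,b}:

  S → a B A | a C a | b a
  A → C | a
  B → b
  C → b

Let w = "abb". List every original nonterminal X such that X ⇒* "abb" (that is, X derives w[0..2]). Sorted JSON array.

Convert to CNF:
  S -> T0 X2 | T0 X3 | T1 T0
  A -> a | b
  B -> b
  C -> b
  T0 -> a
  T1 -> b
  X2 -> B A
  X3 -> C T0

Fill CYK table bottom-up — only the sub-triangle for w[0..2]:
  T[0,0] 'a' = {A,T0}  orig:{A}
  T[1,1] 'b' = {A,B,C,T1}  orig:{A,B,C}
  T[2,2] 'b' = {A,B,C,T1}  orig:{A,B,C}
  T[0,1] 'ab' = ∅
  T[1,2] 'bb' = {X2}  orig:{}
  T[0,2] 'abb' = {S}

Original NTs in T[0,2] deriving "abb": ["S"]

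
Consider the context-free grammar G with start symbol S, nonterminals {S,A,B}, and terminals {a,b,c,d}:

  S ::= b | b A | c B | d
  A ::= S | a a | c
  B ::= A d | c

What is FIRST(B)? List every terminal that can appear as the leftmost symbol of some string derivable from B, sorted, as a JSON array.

Compute FIRST by fixpoint:
[1]
  A via A→a a: +{a}
  A via A→c: +{c}
  B via B→A d: +{a,c}
  S via S→b: +{b}
  S via S→c B: +{c}
  S via S→d: +{d}
  FIRST[S]={b,c,d}  FIRST[A]={a,c}  FIRST[B]={a,c}
[2]
  A via A→S: +{b,d}
  B via B→A d: +{b,d}
  FIRST[S]={b,c,d}  FIRST[A]={a,b,c,d}  FIRST[B]={a,b,c,d}
[3] — fixpoint
  FIRST[S]={b,c,d}  FIRST[A]={a,b,c,d}  FIRST[B]={a,b,c,d}

FIRST(B) = ["a", "b", "c", "d"]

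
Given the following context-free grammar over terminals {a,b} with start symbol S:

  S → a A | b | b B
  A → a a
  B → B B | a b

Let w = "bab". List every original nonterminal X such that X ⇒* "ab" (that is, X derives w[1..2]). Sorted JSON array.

CNF form of G:
  S -> T0 A | T1 B | b
  A -> T0 T0
  B -> B B | T0 T1
  T0 -> a
  T1 -> b

Fill CYK table bottom-up, restricted to cells inside w[1..2]:
  cell(1,1) a: {T0}  orig:{}
  cell(2,2) b: {S,T1}  orig:{S}
  cell(1,2) ab: {B}

Original NTs in T[1,2] deriving "ab": ["B"]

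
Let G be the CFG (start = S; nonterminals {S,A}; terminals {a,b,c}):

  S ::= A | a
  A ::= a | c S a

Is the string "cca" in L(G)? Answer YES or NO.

Convert to CNF:
  S -> T0 X3 | a
  A -> T0 X2 | a
  T0 -> c
  T1 -> a
  X2 -> S T1
  X3 -> S T1

Fill CYK table bottom-up:
  cell(0,0) c: {T0}  orig:{}
  cell(1,1) c: {T0}  orig:{}
  cell(2,2) a: {A,S,T1}  orig:{A,S}
  cell(0,1) cc: ∅
  cell(1,2) ca: ∅
  cell(0,2) cca: ∅

S ∉ T[0,2] ⇒ NO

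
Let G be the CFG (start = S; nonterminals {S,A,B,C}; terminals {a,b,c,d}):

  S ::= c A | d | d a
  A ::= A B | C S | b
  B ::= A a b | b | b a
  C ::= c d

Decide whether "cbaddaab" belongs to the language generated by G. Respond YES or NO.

Convert to CNF:
  S -> T2 A | T3 T0 | d
  A -> A B | C S | b
  B -> A X4 | T1 T0 | b
  C -> T2 T3
  T0 -> a
  T1 -> b
  T2 -> c
  T3 -> d
  X4 -> T0 T1

CYK table (by increasing span):
  T[0,0] 'c' = {T2}  orig:{}
  T[1,1] 'b' = {A,B,T1}  orig:{A,B}
  T[2,2] 'a' = {T0}  orig:{}
  T[3,3] 'd' = {S,T3}  orig:{S}
  T[4,4] 'd' = {S,T3}  orig:{S}
  T[5,5] 'a' = {T0}  orig:{}
  T[6,6] 'a' = {T0}  orig:{}
  T[7,7] 'b' = {A,B,T1}  orig:{A,B}
  T[0,1] 'cb' = {S}
  T[1,2] 'ba' = {B}
  T[2,3] 'ad' = ∅
  T[3,4] 'dd' = ∅
  T[4,5] 'da' = {S}
  T[5,6] 'aa' = ∅
  T[6,7] 'ab' = {X4}  orig:{}
  T[0,2] 'cba' = ∅
  T[1,3] 'bad' = ∅
  T[2,4] 'add' = ∅
  T[3,5] 'dda' = ∅
  T[4,6] 'daa' = ∅
  T[5,7] 'aab' = ∅
  T[0,3] 'cbad' = ∅
  T[1,4] 'badd' = ∅
  T[2,5] 'adda' = ∅
  T[3,6] 'ddaa' = ∅
  T[4,7] 'daab' = ∅
  T[0,4] 'cbadd' = ∅
  T[1,5] 'badda' = ∅
  T[2,6] 'addaa' = ∅
  T[3,7] 'ddaab' = ∅
  T[0,5] 'cbadda' = ∅
  T[1,6] 'baddaa' = ∅
  T[2,7] 'addaab' = ∅
  T[0,6] 'cbaddaa' = ∅
  T[1,7] 'baddaab' = ∅
  T[0,7] 'cbaddaab' = ∅

S ∉ T[0,7] ⇒ NO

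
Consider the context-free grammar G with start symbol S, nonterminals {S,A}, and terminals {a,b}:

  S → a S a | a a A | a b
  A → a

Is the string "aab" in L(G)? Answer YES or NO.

CNF form of G:
  S -> T0 T1 | T0 X2 | T0 X3
  A -> a
  T0 -> a
  T1 -> b
  X2 -> S T0
  X3 -> T0 A

Fill CYK table bottom-up:
  T[0,0] 'a' = {A,T0}  orig:{A}
  T[1,1] 'a' = {A,T0}  orig:{A}
  T[2,2] 'b' = {T1}  orig:{}
  T[0,1] 'aa' = {X3}  orig:{}
  T[1,2] 'ab' = {S}
  T[0,2] 'aab' = ∅

S ∉ T[0,2] ⇒ NO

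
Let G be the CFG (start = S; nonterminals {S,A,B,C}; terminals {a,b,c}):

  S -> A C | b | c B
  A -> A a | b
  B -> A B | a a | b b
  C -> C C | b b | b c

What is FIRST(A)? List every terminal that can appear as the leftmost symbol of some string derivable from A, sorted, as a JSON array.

FIRST sets, iterate to fixpoint:
iter 1:
  A via A→b: +{b}
  B via B→A B: +{b}
  B via B→a a: +{a}
  C via C→b b: +{b}
  S via S→A C: +{b}
  S via S→c B: +{c}
  FIRST(S)={b,c}  FIRST(A)={b}  FIRST(B)={a,b}  FIRST(C)={b}
iter 2: — fixpoint
  FIRST(S)={b,c}  FIRST(A)={b}  FIRST(B)={a,b}  FIRST(C)={b}

FIRST(A) = ["b"]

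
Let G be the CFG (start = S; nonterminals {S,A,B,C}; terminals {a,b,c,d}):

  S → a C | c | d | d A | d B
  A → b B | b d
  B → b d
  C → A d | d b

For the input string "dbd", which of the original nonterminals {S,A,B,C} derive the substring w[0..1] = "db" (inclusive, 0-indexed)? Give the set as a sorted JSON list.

Convert to CNF:
  S -> T1 A | T1 B | T2 C | c | d
  A -> T0 B | T0 T1
  B -> T0 T1
  C -> A T1 | T1 T0
  T0 -> b
  T1 -> d
  T2 -> a

Fill CYK table bottom-up (cells [i..j] with 0 ≤ i ≤ j ≤ 1 only):
  T[0,0] 'd' = {S,T1}  orig:{S}
  T[1,1] 'b' = {T0}  orig:{}
  T[0,1] 'db' = {C}

Original NTs in T[0,1] deriving "db": ["C"]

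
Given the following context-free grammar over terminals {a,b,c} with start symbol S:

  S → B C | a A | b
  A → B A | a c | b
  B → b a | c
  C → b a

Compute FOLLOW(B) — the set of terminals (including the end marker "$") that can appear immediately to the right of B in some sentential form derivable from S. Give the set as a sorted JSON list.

Compute FIRST by fixpoint:
[1]
  A via A→a c: +{a}
  A via A→b: +{b}
  B via B→b a: +{b}
  B via B→c: +{c}
  C via C→b a: +{b}
  S via S→B C: +{b,c}
  S via S→a A: +{a}
  FIRST(S)={a,b,c}  FIRST(A)={a,b}  FIRST(B)={b,c}  FIRST(C)={b}
[2]
  A via A→B A: +{c}
  FIRST(S)={a,b,c}  FIRST(A)={a,b,c}  FIRST(B)={b,c}  FIRST(C)={b}
[3] — fixpoint
  FIRST(S)={a,b,c}  FIRST(A)={a,b,c}  FIRST(B)={b,c}  FIRST(C)={b}

FOLLOW iteration:
FOLLOW(S) := {$}
iter 1:
  A→B A: FOLLOW(B) ⊇ FIRST(A) = {a,b,c}; new: +{a,b,c}
  S→B C: FOLLOW(C) ⊇ FOLLOW(S) ⊇ {$}; new: +{$}
  S→a A: FOLLOW(A) ⊇ FOLLOW(S) ⊇ {$}; new: +{$}
  FOLLOW[S]={$}  FOLLOW[A]={$}  FOLLOW[B]={a,b,c}  FOLLOW[C]={$}
iter 2: (stable)
  FOLLOW[S]={$}  FOLLOW[A]={$}  FOLLOW[B]={a,b,c}  FOLLOW[C]={$}

FOLLOW(B) = ["a", "b", "c"]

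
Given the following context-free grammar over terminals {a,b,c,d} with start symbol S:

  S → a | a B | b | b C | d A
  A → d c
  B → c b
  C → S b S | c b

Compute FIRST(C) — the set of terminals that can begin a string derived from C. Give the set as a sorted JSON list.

FIRST sets, iterate to fixpoint:
pass 1:
  A via A→d c: +{d}
  B via B→c b: +{c}
  C via C→c b: +{c}
  S via S→a: +{a}
  S via S→b: +{b}
  S via S→d A: +{d}
  S: {a,b,d}  A: {d}  B: {c}  C: {c}
pass 2:
  C via C→S b S: +{a,b,d}
  S: {a,b,d}  A: {d}  B: {c}  C: {a,b,c,d}
pass 3: done
  S: {a,b,d}  A: {d}  B: {c}  C: {a,b,c,d}

FIRST(C) = ["a", "b", "c", "d"]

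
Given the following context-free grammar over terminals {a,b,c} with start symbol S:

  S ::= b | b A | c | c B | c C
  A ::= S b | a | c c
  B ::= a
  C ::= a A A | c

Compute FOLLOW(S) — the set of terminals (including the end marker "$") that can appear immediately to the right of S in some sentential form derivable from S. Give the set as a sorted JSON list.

FIRST iteration:
pass 1:
  A via A→a: +{a}
  A via A→c c: +{c}
  B via B→a: +{a}
  C via C→a A A: +{a}
  C via C→c: +{c}
  S via S→b: +{b}
  S via S→c: +{c}
  S: {b,c}  A: {a,c}  B: {a}  C: {a,c}
pass 2:
  A via A→S b: +{b}
  S: {b,c}  A: {a,b,c}  B: {a}  C: {a,c}
pass 3: (no change)
  S: {b,c}  A: {a,b,c}  B: {a}  C: {a,c}

Compute FOLLOW by fixpoint:
initialize: $ ∈ FOLLOW(S)
round 1:
  A→S b: FOLLOW(S) ⊇ FIRST(b) = {b}; new: +{b}
  C→a A A: FOLLOW(A) ⊇ FIRST(A) = {a,b,c}; new: +{a,b,c}
  S→b A: FOLLOW(A) ⊇ FOLLOW(S) ⊇ {$,b}; new: +{$}
  S→c B: FOLLOW(B) ⊇ FOLLOW(S) ⊇ {$,b}; new: +{$,b}
  S→c C: FOLLOW(C) ⊇ FOLLOW(S) ⊇ {$,b}; new: +{$,b}
  FOLLOW(S)={$,b}  FOLLOW(A)={$,a,b,c}  FOLLOW(B)={$,b}  FOLLOW(C)={$,b}
round 2: (no change)
  FOLLOW(S)={$,b}  FOLLOW(A)={$,a,b,c}  FOLLOW(B)={$,b}  FOLLOW(C)={$,b}

FOLLOW(S) = ["$", "b"]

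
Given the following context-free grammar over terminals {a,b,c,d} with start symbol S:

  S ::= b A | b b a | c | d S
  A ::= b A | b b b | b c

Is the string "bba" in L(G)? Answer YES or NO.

Convert to CNF:
  S -> T0 A | T0 X5 | T3 S | c
  A -> T0 A | T0 T1 | T0 X4
  T0 -> b
  T1 -> c
  T2 -> a
  T3 -> d
  X4 -> T0 T0
  X5 -> T0 T2

CYK table (by increasing span):
  [0..0]={T0}  "b"  orig:{}
  [1..1]={T0}  "b"  orig:{}
  [2..2]={T2}  "a"  orig:{}
  [0..1]={X4}  "bb"  orig:{}
  [1..2]={X5}  "ba"  orig:{}
  [0..2]={S}  "bba"

S ∈ T[0,2] ⇒ YES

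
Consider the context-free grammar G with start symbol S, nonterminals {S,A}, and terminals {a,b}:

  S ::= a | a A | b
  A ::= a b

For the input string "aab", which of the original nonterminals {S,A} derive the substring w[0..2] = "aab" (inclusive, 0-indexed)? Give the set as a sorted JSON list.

CNF form of G:
  S -> T0 A | a | b
  A -> T0 T1
  T0 -> a
  T1 -> b

Fill CYK table bottom-up (cells [i..j] with 0 ≤ i ≤ j ≤ 2 only):
  cell(0,0) a: {S,T0}  orig:{S}
  cell(1,1) a: {S,T0}  orig:{S}
  cell(2,2) b: {S,T1}  orig:{S}
  cell(0,1) aa: ∅
  cell(1,2) ab: {A}
  cell(0,2) aab: {S}

Original NTs in T[0,2] deriving "aab": ["S"]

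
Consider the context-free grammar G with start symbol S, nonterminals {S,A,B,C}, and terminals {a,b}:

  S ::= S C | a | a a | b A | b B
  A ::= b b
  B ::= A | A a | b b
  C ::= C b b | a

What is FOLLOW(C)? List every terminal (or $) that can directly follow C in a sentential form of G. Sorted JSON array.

Compute FIRST by fixpoint:
round 1:
  A via A→b b: +{b}
  B via B→A: +{b}
  C via C→a: +{a}
  S via S→a: +{a}
  S via S→b A: +{b}
  FIRST[S]={a,b}  FIRST[A]={b}  FIRST[B]={b}  FIRST[C]={a}
round 2: (no change)
  FIRST[S]={a,b}  FIRST[A]={b}  FIRST[B]={b}  FIRST[C]={a}

FOLLOW iteration:
FOLLOW(S) := {$}
iter 1:
  B→A a: FOLLOW(A) ⊇ FIRST(a) = {a}; new: +{a}
  C→C b b: FOLLOW(C) ⊇ FIRST(b) = {b}; new: +{b}
  S→S C: FOLLOW(S) ⊇ FIRST(C) = {a}; new: +{a}
  S→S C: FOLLOW(C) ⊇ FOLLOW(S) ⊇ {$,a}; new: +{$,a}
  S→b A: FOLLOW(A) ⊇ FOLLOW(S) ⊇ {$,a}; new: +{$}
  S→b B: FOLLOW(B) ⊇ FOLLOW(S) ⊇ {$,a}; new: +{$,a}
  FOLLOW(S)={$,a}  FOLLOW(A)={$,a}  FOLLOW(B)={$,a}  FOLLOW(C)={$,a,b}
iter 2: (no change)
  FOLLOW(S)={$,a}  FOLLOW(A)={$,a}  FOLLOW(B)={$,a}  FOLLOW(C)={$,a,b}

FOLLOW(C) = ["$", "a", "b"]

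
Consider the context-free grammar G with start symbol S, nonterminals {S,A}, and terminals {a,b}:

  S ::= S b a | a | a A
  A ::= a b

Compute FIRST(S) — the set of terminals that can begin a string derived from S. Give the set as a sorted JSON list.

FIRST sets, iterate to fixpoint:
pass 1:
  A via A→a b: +{a}
  S via S→a: +{a}
  S: {a}  A: {a}
pass 2: done
  S: {a}  A: {a}

FIRST(S) = ["a"]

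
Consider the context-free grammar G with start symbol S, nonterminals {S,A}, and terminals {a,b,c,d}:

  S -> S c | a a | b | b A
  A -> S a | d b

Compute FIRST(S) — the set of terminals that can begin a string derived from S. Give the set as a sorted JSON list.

FIRST sets, iterate to fixpoint:
[1]
  A via A→d b: +{d}
  S via S→a a: +{a}
  S via S→b: +{b}
  FIRST(S)={a,b}  FIRST(A)={d}
[2]
  A via A→S a: +{a,b}
  FIRST(S)={a,b}  FIRST(A)={a,b,d}
[3] (no change)
  FIRST(S)={a,b}  FIRST(A)={a,b,d}

FIRST(S) = ["a", "b"]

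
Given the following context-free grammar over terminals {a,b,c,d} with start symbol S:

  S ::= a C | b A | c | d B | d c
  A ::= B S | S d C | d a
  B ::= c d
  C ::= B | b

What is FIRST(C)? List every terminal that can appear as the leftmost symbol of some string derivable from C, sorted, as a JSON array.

Compute FIRST by fixpoint:
pass 1:
  A via A→d a: +{d}
  B via B→c d: +{c}
  C via C→B: +{c}
  C via C→b: +{b}
  S via S→a C: +{a}
  S via S→b A: +{b}
  S via S→c: +{c}
  S via S→d B: +{d}
  FIRST(S)={a,b,c,d}  FIRST(A)={d}  FIRST(B)={c}  FIRST(C)={b,c}
pass 2:
  A via A→B S: +{c}
  A via A→S d C: +{a,b}
  FIRST(S)={a,b,c,d}  FIRST(A)={a,b,c,d}  FIRST(B)={c}  FIRST(C)={b,c}
pass 3: — fixpoint
  FIRST(S)={a,b,c,d}  FIRST(A)={a,b,c,d}  FIRST(B)={c}  FIRST(C)={b,c}

FIRST(C) = ["b", "c"]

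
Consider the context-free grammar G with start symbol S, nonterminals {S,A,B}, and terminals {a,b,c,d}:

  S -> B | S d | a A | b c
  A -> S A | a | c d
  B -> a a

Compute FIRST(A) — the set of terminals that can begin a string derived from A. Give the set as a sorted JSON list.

FIRST sets, iterate to fixpoint:
pass 1:
  A via A→a: +{a}
  A via A→c d: +{c}
  B via B→a a: +{a}
  S via S→B: +{a}
  S via S→b c: +{b}
  FIRST(S)={a,b}  FIRST(A)={a,c}  FIRST(B)={a}
pass 2:
  A via A→S A: +{b}
  FIRST(S)={a,b}  FIRST(A)={a,b,c}  FIRST(B)={a}
pass 3: done
  FIRST(S)={a,b}  FIRST(A)={a,b,c}  FIRST(B)={a}

FIRST(A) = ["a", "b", "c"]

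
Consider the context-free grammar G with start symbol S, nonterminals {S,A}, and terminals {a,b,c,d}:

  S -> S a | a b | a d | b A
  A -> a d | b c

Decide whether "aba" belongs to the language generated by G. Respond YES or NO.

Convert to CNF:
  S -> S T0 | T0 T1 | T0 T2 | T2 A
  A -> T0 T1 | T2 T3
  T0 -> a
  T1 -> d
  T2 -> b
  T3 -> c

CYK fill:
  [0..0]={T0}  "a"  orig:{}
  [1..1]={T2}  "b"  orig:{}
  [2..2]={T0}  "a"  orig:{}
  [0..1]={S}  "ab"
  [1..2]=∅  "ba"
  [0..2]={S}  "aba"

S ∈ T[0,2] ⇒ YES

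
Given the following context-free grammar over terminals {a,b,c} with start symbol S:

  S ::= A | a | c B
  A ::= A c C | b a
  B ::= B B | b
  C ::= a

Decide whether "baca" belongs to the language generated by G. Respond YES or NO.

CNF form of G:
  S -> A X4 | T0 B | T1 T2 | a
  A -> A X3 | T1 T2
  B -> B B | b
  C -> a
  T0 -> c
  T1 -> b
  T2 -> a
  X3 -> T0 C
  X4 -> T0 C

Fill CYK table bottom-up:
  cell(0,0) b: {B,T1}  orig:{B}
  cell(1,1) a: {C,S,T2}  orig:{C,S}
  cell(2,2) c: {T0}  orig:{}
  cell(3,3) a: {C,S,T2}  orig:{C,S}
  cell(0,1) ba: {A,S}
  cell(1,2) ac: ∅
  cell(2,3) ca: {X3,X4}  orig:{}
  cell(0,2) bac: ∅
  cell(1,3) aca: ∅
  cell(0,3) baca: {A,S}

S ∈ T[0,3] ⇒ YES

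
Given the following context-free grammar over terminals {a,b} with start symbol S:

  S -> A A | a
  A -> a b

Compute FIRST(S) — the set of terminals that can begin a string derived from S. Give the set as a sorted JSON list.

FIRST sets, iterate to fixpoint:
iter 1:
  A via A→a b: +{a}
  S via S→A A: +{a}
  FIRST(S)={a}  FIRST(A)={a}
iter 2: (stable)
  FIRST(S)={a}  FIRST(A)={a}

FIRST(S) = ["a"]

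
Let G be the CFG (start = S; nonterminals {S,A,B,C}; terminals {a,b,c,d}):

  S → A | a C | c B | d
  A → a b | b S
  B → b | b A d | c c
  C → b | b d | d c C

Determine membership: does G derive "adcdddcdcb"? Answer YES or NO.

CNF form of G:
  S -> T0 C | T0 T1 | T1 S | T3 B | d
  A -> T0 T1 | T1 S
  B -> T1 X4 | T3 T3 | b
  C -> T1 T2 | T2 X5 | b
  T0 -> a
  T1 -> b
  T2 -> d
  T3 -> c
  X4 -> A T2
  X5 -> T3 C

Fill CYK table bottom-up:
  T[0,0] 'a' = {T0}  orig:{}
  T[1,1] 'd' = {S,T2}  orig:{S}
  T[2,2] 'c' = {T3}  orig:{}
  T[3,3] 'd' = {S,T2}  orig:{S}
  T[4,4] 'd' = {S,T2}  orig:{S}
  T[5,5] 'd' = {S,T2}  orig:{S}
  T[6,6] 'c' = {T3}  orig:{}
  T[7,7] 'd' = {S,T2}  orig:{S}
  T[8,8] 'c' = {T3}  orig:{}
  T[9,9] 'b' = {B,C,T1}  orig:{B,C}
  T[0,1] 'ad' = ∅
  T[1,2] 'dc' = ∅
  T[2,3] 'cd' = ∅
  T[3,4] 'dd' = ∅
  T[4,5] 'dd' = ∅
  T[5,6] 'dc' = ∅
  T[6,7] 'cd' = ∅
  T[7,8] 'dc' = ∅
  T[8,9] 'cb' = {S,X5}  orig:{S}
  T[0,2] 'adc' = ∅
  T[1,3] 'dcd' = ∅
  T[2,4] 'cdd' = ∅
  T[3,5] 'ddd' = ∅
  T[4,6] 'ddc' = ∅
  T[5,7] 'dcd' = ∅
  T[6,8] 'cdc' = ∅
  T[7,9] 'dcb' = {C}
  T[0,3] 'adcd' = ∅
  T[1,4] 'dcdd' = ∅
  T[2,5] 'cddd' = ∅
  T[3,6] 'dddc' = ∅
  T[4,7] 'ddcd' = ∅
  T[5,8] 'dcdc' = ∅
  T[6,9] 'cdcb' = {X5}  orig:{}
  T[0,4] 'adcdd' = ∅
  T[1,5] 'dcddd' = ∅
  T[2,6] 'cdddc' = ∅
  T[3,7] 'dddcd' = ∅
  T[4,8] 'ddcdc' = ∅
  T[5,9] 'dcdcb' = {C}
  T[0,5] 'adcddd' = ∅
  T[1,6] 'dcdddc' = ∅
  T[2,7] 'cdddcd' = ∅
  T[3,8] 'dddcdc' = ∅
  T[4,9] 'ddcdcb' = ∅
  T[0,6] 'adcdddc' = ∅
  T[1,7] 'dcdddcd' = ∅
  T[2,8] 'cdddcdc' = ∅
  T[3,9] 'dddcdcb' = ∅
  T[0,7] 'adcdddcd' = ∅
  T[1,8] 'dcdddcdc' = ∅
  T[2,9] 'cdddcdcb' = ∅
  T[0,8] 'adcdddcdc' = ∅
  T[1,9] 'dcdddcdcb' = ∅
  T[0,9] 'adcdddcdcb' = ∅

S ∉ T[0,9] ⇒ NO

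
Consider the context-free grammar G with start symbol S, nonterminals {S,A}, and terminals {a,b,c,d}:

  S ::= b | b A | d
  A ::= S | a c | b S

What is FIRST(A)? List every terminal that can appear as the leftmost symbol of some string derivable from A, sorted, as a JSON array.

FIRST iteration:
iter 1:
  A via A→a c: +{a}
  A via A→b S: +{b}
  S via S→b: +{b}
  S via S→d: +{d}
  FIRST[S]={b,d}  FIRST[A]={a,b}
iter 2:
  A via A→S: +{d}
  FIRST[S]={b,d}  FIRST[A]={a,b,d}
iter 3: (stable)
  FIRST[S]={b,d}  FIRST[A]={a,b,d}

FIRST(A) = ["a", "b", "d"]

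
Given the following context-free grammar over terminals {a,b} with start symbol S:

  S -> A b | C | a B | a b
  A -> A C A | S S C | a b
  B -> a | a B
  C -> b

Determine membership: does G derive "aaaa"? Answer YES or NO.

CNF form of G:
  S -> A T1 | T0 B | T0 T1 | b
  A -> A X2 | S X3 | T0 T1
  B -> T0 B | a
  C -> b
  T0 -> a
  T1 -> b
  X2 -> C A
  X3 -> S C

Fill CYK table bottom-up:
  [0..0]={B,T0}  "a"  orig:{B}
  [1..1]={B,T0}  "a"  orig:{B}
  [2..2]={B,T0}  "a"  orig:{B}
  [3..3]={B,T0}  "a"  orig:{B}
  [0..1]={B,S}  "aa"
  [1..2]={B,S}  "aa"
  [2..3]={B,S}  "aa"
  [0..2]={B,S}  "aaa"
  [1..3]={B,S}  "aaa"
  [0..3]={B,S}  "aaaa"

S ∈ T[0,3] ⇒ YES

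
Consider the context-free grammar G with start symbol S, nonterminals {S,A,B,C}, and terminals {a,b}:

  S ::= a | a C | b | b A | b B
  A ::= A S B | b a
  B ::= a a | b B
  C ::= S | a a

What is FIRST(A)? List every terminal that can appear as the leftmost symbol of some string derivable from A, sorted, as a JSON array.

FIRST sets, iterate to fixpoint:
[1]
  A via A→b a: +{b}
  B via B→a a: +{a}
  B via B→b B: +{b}
  C via C→a a: +{a}
  S via S→a: +{a}
  S via S→b: +{b}
  FIRST[S]={a,b}  FIRST[A]={b}  FIRST[B]={a,b}  FIRST[C]={a}
[2]
  C via C→S: +{b}
  FIRST[S]={a,b}  FIRST[A]={b}  FIRST[B]={a,b}  FIRST[C]={a,b}
[3] done
  FIRST[S]={a,b}  FIRST[A]={b}  FIRST[B]={a,b}  FIRST[C]={a,b}

FIRST(A) = ["b"]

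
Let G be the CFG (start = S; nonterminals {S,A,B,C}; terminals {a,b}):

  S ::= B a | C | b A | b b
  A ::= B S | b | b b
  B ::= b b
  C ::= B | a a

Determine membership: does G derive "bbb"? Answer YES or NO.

CNF form of G:
  S -> B T1 | T0 A | T0 T0 | T1 T1
  A -> B S | T0 T0 | b
  B -> T0 T0
  C -> T0 T0 | T1 T1
  T0 -> b
  T1 -> a

Fill CYK table bottom-up:
  [0..0]={A,T0}  "b"  orig:{A}
  [1..1]={A,T0}  "b"  orig:{A}
  [2..2]={A,T0}  "b"  orig:{A}
  [0..1]={A,B,C,S}  "bb"
  [1..2]={A,B,C,S}  "bb"
  [0..2]={S}  "bbb"

S ∈ T[0,2] ⇒ YES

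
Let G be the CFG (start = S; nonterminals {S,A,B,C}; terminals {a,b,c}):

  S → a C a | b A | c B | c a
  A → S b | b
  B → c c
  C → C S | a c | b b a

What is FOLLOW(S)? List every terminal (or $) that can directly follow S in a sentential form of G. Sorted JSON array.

FIRST sets, iterate to fixpoint:
iter 1:
  A via A→b: +{b}
  B via B→c c: +{c}
  C via C→a c: +{a}
  C via C→b b a: +{b}
  S via S→a C a: +{a}
  S via S→b A: +{b}
  S via S→c B: +{c}
  FIRST(S)={a,b,c}  FIRST(A)={b}  FIRST(B)={c}  FIRST(C)={a,b}
iter 2:
  A via A→S b: +{a,c}
  FIRST(S)={a,b,c}  FIRST(A)={a,b,c}  FIRST(B)={c}  FIRST(C)={a,b}
iter 3: done
  FIRST(S)={a,b,c}  FIRST(A)={a,b,c}  FIRST(B)={c}  FIRST(C)={a,b}

Compute FOLLOW by fixpoint:
FOLLOW(S) := {$}
iter 1:
  A→S b: FOLLOW(S) ⊇ FIRST(b) = {b}; new: +{b}
  C→C S: FOLLOW(C) ⊇ FIRST(S) = {a,b,c}; new: +{a,b,c}
  C→C S: FOLLOW(S) ⊇ FOLLOW(C) ⊇ {a,b,c}; new: +{a,c}
  S→b A: FOLLOW(A) ⊇ FOLLOW(S) ⊇ {$,a,b,c}; new: +{$,a,b,c}
  S→c B: FOLLOW(B) ⊇ FOLLOW(S) ⊇ {$,a,b,c}; new: +{$,a,b,c}
  FOLLOW[S]={$,a,b,c}  FOLLOW[A]={$,a,b,c}  FOLLOW[B]={$,a,b,c}  FOLLOW[C]={a,b,c}
iter 2: — fixpoint
  FOLLOW[S]={$,a,b,c}  FOLLOW[A]={$,a,b,c}  FOLLOW[B]={$,a,b,c}  FOLLOW[C]={a,b,c}

FOLLOW(S) = ["$", "a", "b", "c"]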